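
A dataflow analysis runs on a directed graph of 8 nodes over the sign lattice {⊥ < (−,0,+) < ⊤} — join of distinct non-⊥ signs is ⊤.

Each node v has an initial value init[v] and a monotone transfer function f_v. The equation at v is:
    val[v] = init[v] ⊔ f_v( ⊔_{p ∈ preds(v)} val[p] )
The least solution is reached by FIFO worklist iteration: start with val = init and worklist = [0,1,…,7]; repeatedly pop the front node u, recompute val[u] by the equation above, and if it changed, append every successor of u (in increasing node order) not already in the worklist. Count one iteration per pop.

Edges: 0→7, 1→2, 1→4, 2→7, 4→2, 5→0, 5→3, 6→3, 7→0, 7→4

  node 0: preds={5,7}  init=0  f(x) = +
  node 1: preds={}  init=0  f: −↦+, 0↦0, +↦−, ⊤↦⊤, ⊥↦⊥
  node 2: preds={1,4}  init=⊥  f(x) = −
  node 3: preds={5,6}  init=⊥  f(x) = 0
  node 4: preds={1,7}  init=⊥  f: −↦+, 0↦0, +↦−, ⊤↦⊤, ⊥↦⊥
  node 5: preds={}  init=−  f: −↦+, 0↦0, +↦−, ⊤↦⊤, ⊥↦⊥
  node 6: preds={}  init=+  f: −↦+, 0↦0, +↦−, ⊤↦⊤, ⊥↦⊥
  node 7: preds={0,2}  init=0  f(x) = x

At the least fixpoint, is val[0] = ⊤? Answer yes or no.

Iteration log — 12 steps:
  step 1. node 0  ⊔preds=⊤  new=⊤  old=0  +wl: 
  step 2. node 1  ⊔preds=⊥  new=0  stable
  step 3. node 2  ⊔preds=0  new=−  old=⊥  +wl: 
  step 4. node 3  ⊔preds=⊤  new=0  old=⊥  +wl: 
  step 5. node 4  ⊔preds=0  new=0  old=⊥  +wl: 2
  step 6. node 5  ⊔preds=⊥  new=−  stable
  step 7. node 6  ⊔preds=⊥  new=+  stable
  step 8. node 7  ⊔preds=⊤  new=⊤  old=0  +wl: 0,4
  step 9. node 2  ⊔preds=0  new=−  stable
  step 10. node 0  ⊔preds=⊤  new=⊤  stable
  step 11. node 4  ⊔preds=⊤  new=⊤  old=0  +wl: 2
  step 12. node 2  ⊔preds=⊤  new=−  stable

Least fixpoint reached:
  node 0: ⊤
  node 1: 0
  node 2: −
  node 3: 0
  node 4: ⊤
  node 5: −
  node 6: +
  node 7: ⊤

yes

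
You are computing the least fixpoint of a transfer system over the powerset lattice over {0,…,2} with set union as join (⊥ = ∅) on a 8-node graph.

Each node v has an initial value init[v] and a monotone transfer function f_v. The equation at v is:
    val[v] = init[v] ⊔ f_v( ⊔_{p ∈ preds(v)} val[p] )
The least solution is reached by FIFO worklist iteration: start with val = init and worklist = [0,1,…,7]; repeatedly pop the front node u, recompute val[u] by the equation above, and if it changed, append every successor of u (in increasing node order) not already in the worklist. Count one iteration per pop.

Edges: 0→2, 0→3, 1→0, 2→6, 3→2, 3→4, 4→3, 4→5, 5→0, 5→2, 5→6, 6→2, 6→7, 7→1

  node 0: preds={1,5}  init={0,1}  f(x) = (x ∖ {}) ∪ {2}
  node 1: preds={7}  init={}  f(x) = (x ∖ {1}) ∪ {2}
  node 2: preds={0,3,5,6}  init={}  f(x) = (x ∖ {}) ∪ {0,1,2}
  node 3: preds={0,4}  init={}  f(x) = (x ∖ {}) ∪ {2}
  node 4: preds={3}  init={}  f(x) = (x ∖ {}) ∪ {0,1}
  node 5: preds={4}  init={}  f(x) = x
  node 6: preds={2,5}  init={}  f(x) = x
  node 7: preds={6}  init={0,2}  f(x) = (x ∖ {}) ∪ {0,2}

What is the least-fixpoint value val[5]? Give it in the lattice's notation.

Trace (12 dequeues):
  [1] u=0 | in {} | out {0,1,2} | prev {0,1} | push {}
  [2] u=1 | in {0,2} | out {0,2} | prev {} | push {0}
  [3] u=2 | in {0,1,2} | out {0,1,2} | prev {} | push {}
  [4] u=3 | in {0,1,2} | out {0,1,2} | prev {} | push {2}
  [5] u=4 | in {0,1,2} | out {0,1,2} | prev {} | push {3}
  [6] u=5 | in {0,1,2} | out {0,1,2} | prev {} | push {}
  [7] u=6 | in {0,1,2} | out {0,1,2} | prev {} | push {}
  [8] u=7 | in {0,1,2} | out {0,1,2} | prev {0,2} | push {1}
  [9] u=0 | in {0,1,2} | out {0,1,2} | ==
  [10] u=2 | in {0,1,2} | out {0,1,2} | ==
  [11] u=3 | in {0,1,2} | out {0,1,2} | ==
  [12] u=1 | in {0,1,2} | out {0,2} | ==

Converged values:
  [0] {0,1,2}
  [1] {0,2}
  [2] {0,1,2}
  [3] {0,1,2}
  [4] {0,1,2}
  [5] {0,1,2}
  [6] {0,1,2}
  [7] {0,1,2}

{0,1,2}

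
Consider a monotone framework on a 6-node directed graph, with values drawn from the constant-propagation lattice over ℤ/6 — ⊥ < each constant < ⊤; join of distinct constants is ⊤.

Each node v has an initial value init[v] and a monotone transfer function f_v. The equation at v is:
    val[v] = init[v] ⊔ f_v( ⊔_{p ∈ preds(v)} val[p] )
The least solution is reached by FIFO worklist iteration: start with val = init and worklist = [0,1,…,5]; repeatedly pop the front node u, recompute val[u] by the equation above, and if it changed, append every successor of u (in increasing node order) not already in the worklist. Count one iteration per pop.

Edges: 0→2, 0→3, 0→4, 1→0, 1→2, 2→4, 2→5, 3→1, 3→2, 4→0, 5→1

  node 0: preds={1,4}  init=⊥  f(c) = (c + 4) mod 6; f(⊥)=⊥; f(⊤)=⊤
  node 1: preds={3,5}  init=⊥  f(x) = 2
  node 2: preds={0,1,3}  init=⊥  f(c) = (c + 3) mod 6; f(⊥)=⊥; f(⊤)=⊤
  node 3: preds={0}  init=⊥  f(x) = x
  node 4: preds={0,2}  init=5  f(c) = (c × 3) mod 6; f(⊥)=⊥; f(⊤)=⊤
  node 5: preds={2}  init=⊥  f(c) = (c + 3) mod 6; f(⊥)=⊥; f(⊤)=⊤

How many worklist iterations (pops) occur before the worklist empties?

Iteration log — 13 steps:
  step 1. node 0  ⊔preds=5  new=3  old=⊥  +wl: 
  step 2. node 1  ⊔preds=⊥  new=2  old=⊥  +wl: 0
  step 3. node 2  ⊔preds=⊤  new=⊤  old=⊥  +wl: 
  step 4. node 3  ⊔preds=3  new=3  old=⊥  +wl: 1,2
  step 5. node 4  ⊔preds=⊤  new=⊤  old=5  +wl: 
  step 6. node 5  ⊔preds=⊤  new=⊤  old=⊥  +wl: 
  step 7. node 0  ⊔preds=⊤  new=⊤  old=3  +wl: 3,4
  step 8. node 1  ⊔preds=⊤  new=2  stable
  step 9. node 2  ⊔preds=⊤  new=⊤  stable
  step 10. node 3  ⊔preds=⊤  new=⊤  old=3  +wl: 1,2
  step 11. node 4  ⊔preds=⊤  new=⊤  stable
  step 12. node 1  ⊔preds=⊤  new=2  stable
  step 13. node 2  ⊔preds=⊤  new=⊤  stable

Least fixpoint reached:
  node 0: ⊤
  node 1: 2
  node 2: ⊤
  node 3: ⊤
  node 4: ⊤
  node 5: ⊤

13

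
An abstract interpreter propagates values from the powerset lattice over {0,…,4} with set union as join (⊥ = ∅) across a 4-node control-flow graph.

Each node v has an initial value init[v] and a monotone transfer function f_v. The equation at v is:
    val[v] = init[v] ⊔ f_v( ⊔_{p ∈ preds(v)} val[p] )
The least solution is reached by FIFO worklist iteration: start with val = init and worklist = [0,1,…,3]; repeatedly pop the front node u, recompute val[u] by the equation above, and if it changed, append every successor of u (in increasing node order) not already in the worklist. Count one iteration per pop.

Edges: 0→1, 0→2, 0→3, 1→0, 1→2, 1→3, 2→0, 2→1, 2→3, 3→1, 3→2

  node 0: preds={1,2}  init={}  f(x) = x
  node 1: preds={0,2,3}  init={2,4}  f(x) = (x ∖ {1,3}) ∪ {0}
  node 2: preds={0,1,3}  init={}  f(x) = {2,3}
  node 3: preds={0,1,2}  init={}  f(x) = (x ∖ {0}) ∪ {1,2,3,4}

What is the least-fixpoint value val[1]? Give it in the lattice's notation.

Worklist (8 pops):
  #1 pop 0: in={2,4} → {2,4} (was {}); enqueue []
  #2 pop 1: in={2,4} → {0,2,4} (was {2,4}); enqueue [0]
  #3 pop 2: in={0,2,4} → {2,3} (was {}); enqueue [1]
  #4 pop 3: in={0,2,3,4} → {1,2,3,4} (was {}); enqueue [2]
  #5 pop 0: in={0,2,3,4} → {0,2,3,4} (was {2,4}); enqueue [3]
  #6 pop 1: in={0,1,2,3,4} → {0,2,4} (no change)
  #7 pop 2: in={0,1,2,3,4} → {2,3} (no change)
  #8 pop 3: in={0,2,3,4} → {1,2,3,4} (no change)

Fixpoint:
  val[0] = {0,2,3,4}
  val[1] = {0,2,4}
  val[2] = {2,3}
  val[3] = {1,2,3,4}

{0,2,4}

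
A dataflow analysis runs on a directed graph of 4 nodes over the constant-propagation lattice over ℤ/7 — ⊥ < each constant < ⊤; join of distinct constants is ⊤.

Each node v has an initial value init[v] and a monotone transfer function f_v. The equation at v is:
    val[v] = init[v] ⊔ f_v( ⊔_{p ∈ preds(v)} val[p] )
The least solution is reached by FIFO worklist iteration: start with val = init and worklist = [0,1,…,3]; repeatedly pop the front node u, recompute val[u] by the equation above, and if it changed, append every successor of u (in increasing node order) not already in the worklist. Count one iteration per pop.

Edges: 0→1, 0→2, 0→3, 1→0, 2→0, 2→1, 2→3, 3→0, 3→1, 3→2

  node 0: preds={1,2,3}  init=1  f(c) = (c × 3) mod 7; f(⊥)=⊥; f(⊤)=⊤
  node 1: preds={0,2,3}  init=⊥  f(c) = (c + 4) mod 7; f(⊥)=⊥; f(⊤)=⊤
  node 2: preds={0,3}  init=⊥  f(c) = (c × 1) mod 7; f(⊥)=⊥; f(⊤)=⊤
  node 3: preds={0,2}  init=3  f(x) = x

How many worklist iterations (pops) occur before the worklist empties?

7

Iteration log — 7 steps:
  step 1. node 0  ⊔preds=3  new=⊤  old=1  +wl: 
  step 2. node 1  ⊔preds=⊤  new=⊤  old=⊥  +wl: 0
  step 3. node 2  ⊔preds=⊤  new=⊤  old=⊥  +wl: 1
  step 4. node 3  ⊔preds=⊤  new=⊤  old=3  +wl: 2
  step 5. node 0  ⊔preds=⊤  new=⊤  stable
  step 6. node 1  ⊔preds=⊤  new=⊤  stable
  step 7. node 2  ⊔preds=⊤  new=⊤  stable

Least fixpoint reached:
  node 0: ⊤
  node 1: ⊤
  node 2: ⊤
  node 3: ⊤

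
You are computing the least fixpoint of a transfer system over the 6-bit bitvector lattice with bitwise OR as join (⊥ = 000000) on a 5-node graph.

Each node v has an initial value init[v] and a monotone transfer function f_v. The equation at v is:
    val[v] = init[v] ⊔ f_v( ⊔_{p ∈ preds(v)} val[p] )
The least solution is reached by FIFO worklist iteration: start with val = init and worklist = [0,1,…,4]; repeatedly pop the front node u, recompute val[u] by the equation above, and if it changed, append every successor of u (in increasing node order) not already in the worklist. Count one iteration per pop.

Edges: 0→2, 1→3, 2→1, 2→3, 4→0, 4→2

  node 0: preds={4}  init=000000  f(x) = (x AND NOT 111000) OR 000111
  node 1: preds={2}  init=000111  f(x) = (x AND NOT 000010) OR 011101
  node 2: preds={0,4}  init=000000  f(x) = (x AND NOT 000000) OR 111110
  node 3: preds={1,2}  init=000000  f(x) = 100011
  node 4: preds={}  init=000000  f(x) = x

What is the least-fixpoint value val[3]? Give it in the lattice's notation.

Trace (7 dequeues):
  [1] u=0 | in 000000 | out 000111 | prev 000000 | push {}
  [2] u=1 | in 000000 | out 011111 | prev 000111 | push {}
  [3] u=2 | in 000111 | out 111111 | prev 000000 | push {1}
  [4] u=3 | in 111111 | out 100011 | prev 000000 | push {}
  [5] u=4 | in 000000 | out 000000 | ==
  [6] u=1 | in 111111 | out 111111 | prev 011111 | push {3}
  [7] u=3 | in 111111 | out 100011 | ==

Converged values:
  [0] 000111
  [1] 111111
  [2] 111111
  [3] 100011
  [4] 000000

100011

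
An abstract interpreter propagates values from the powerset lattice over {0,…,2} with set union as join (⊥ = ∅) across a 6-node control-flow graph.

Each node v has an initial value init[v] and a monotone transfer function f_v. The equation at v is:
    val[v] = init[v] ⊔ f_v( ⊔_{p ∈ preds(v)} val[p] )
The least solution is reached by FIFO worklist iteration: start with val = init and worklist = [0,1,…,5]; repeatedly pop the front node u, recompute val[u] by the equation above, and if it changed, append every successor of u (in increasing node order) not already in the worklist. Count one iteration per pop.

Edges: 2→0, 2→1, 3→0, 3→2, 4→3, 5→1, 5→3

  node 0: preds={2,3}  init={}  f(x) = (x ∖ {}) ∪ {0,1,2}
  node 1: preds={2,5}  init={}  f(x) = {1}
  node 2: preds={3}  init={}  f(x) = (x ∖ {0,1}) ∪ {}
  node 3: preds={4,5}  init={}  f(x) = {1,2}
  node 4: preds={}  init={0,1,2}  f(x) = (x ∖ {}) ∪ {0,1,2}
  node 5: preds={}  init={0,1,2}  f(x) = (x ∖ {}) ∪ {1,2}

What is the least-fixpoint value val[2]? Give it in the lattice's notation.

{2}

Worklist (10 pops):
  #1 pop 0: in={} → {0,1,2} (was {}); enqueue []
  #2 pop 1: in={0,1,2} → {1} (was {}); enqueue []
  #3 pop 2: in={} → {} (no change)
  #4 pop 3: in={0,1,2} → {1,2} (was {}); enqueue [0,2]
  #5 pop 4: in={} → {0,1,2} (no change)
  #6 pop 5: in={} → {0,1,2} (no change)
  #7 pop 0: in={1,2} → {0,1,2} (no change)
  #8 pop 2: in={1,2} → {2} (was {}); enqueue [0,1]
  #9 pop 0: in={1,2} → {0,1,2} (no change)
  #10 pop 1: in={0,1,2} → {1} (no change)

Fixpoint:
  val[0] = {0,1,2}
  val[1] = {1}
  val[2] = {2}
  val[3] = {1,2}
  val[4] = {0,1,2}
  val[5] = {0,1,2}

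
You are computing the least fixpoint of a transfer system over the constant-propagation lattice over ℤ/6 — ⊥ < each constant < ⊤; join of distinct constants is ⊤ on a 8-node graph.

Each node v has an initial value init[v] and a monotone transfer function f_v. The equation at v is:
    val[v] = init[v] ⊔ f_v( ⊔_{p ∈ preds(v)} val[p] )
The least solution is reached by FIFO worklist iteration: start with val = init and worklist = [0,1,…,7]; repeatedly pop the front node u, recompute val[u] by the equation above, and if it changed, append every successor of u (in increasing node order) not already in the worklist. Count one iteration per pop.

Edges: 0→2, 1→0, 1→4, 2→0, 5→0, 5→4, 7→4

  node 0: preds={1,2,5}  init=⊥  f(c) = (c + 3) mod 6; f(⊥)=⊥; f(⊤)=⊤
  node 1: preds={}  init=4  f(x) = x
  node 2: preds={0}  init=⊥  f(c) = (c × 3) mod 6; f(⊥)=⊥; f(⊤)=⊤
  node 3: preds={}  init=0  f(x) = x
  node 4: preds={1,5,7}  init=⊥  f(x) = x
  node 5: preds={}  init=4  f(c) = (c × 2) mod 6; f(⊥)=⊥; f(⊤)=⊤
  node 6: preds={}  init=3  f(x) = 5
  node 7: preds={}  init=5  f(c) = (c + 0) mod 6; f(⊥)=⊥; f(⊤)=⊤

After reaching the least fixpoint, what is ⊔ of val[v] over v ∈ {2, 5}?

Worklist (11 pops):
  #1 pop 0: in=4 → 1 (was ⊥); enqueue []
  #2 pop 1: in=⊥ → 4 (no change)
  #3 pop 2: in=1 → 3 (was ⊥); enqueue [0]
  #4 pop 3: in=⊥ → 0 (no change)
  #5 pop 4: in=⊤ → ⊤ (was ⊥); enqueue []
  #6 pop 5: in=⊥ → 4 (no change)
  #7 pop 6: in=⊥ → ⊤ (was 3); enqueue []
  #8 pop 7: in=⊥ → 5 (no change)
  #9 pop 0: in=⊤ → ⊤ (was 1); enqueue [2]
  #10 pop 2: in=⊤ → ⊤ (was 3); enqueue [0]
  #11 pop 0: in=⊤ → ⊤ (no change)

Fixpoint:
  val[0] = ⊤
  val[1] = 4
  val[2] = ⊤
  val[3] = 0
  val[4] = ⊤
  val[5] = 4
  val[6] = ⊤
  val[7] = 5

⊤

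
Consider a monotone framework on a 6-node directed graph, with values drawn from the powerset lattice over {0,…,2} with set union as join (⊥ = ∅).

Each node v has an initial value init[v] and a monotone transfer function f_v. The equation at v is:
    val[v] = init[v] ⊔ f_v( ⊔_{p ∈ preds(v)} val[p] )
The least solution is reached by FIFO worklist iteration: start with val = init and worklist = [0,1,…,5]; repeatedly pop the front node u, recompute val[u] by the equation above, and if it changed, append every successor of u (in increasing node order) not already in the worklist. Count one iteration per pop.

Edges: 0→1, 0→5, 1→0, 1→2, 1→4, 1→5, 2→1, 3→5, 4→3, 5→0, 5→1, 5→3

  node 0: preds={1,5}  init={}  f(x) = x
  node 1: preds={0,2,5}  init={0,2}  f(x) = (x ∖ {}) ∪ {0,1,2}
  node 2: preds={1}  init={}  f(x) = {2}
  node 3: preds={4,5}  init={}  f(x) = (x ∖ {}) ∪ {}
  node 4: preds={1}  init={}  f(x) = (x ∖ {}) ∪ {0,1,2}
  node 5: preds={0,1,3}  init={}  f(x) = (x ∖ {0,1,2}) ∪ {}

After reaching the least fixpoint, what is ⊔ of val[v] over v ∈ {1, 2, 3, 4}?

Worklist (10 pops):
  #1 pop 0: in={0,2} → {0,2} (was {}); enqueue []
  #2 pop 1: in={0,2} → {0,1,2} (was {0,2}); enqueue [0]
  #3 pop 2: in={0,1,2} → {2} (was {}); enqueue [1]
  #4 pop 3: in={} → {} (no change)
  #5 pop 4: in={0,1,2} → {0,1,2} (was {}); enqueue [3]
  #6 pop 5: in={0,1,2} → {} (no change)
  #7 pop 0: in={0,1,2} → {0,1,2} (was {0,2}); enqueue [5]
  #8 pop 1: in={0,1,2} → {0,1,2} (no change)
  #9 pop 3: in={0,1,2} → {0,1,2} (was {}); enqueue []
  #10 pop 5: in={0,1,2} → {} (no change)

Fixpoint:
  val[0] = {0,1,2}
  val[1] = {0,1,2}
  val[2] = {2}
  val[3] = {0,1,2}
  val[4] = {0,1,2}
  val[5] = {}

{0,1,2}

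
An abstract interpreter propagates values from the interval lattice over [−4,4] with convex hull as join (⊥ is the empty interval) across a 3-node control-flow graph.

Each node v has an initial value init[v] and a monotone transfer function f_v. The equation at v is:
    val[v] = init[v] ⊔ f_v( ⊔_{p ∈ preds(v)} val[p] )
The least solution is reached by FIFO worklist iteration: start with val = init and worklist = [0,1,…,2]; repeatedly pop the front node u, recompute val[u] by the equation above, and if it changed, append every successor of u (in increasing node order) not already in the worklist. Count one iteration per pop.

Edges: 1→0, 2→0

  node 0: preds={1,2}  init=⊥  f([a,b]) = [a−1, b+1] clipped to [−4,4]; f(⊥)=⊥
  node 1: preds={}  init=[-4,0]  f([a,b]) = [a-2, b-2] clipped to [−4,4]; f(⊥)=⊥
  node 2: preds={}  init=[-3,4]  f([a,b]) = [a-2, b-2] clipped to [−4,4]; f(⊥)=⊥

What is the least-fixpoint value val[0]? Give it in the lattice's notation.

Iteration log — 3 steps:
  step 1. node 0  ⊔preds=[-4,4]  new=[-4,4]  old=⊥  +wl: 
  step 2. node 1  ⊔preds=⊥  new=[-4,0]  stable
  step 3. node 2  ⊔preds=⊥  new=[-3,4]  stable

Least fixpoint reached:
  node 0: [-4,4]
  node 1: [-4,0]
  node 2: [-3,4]

[-4,4]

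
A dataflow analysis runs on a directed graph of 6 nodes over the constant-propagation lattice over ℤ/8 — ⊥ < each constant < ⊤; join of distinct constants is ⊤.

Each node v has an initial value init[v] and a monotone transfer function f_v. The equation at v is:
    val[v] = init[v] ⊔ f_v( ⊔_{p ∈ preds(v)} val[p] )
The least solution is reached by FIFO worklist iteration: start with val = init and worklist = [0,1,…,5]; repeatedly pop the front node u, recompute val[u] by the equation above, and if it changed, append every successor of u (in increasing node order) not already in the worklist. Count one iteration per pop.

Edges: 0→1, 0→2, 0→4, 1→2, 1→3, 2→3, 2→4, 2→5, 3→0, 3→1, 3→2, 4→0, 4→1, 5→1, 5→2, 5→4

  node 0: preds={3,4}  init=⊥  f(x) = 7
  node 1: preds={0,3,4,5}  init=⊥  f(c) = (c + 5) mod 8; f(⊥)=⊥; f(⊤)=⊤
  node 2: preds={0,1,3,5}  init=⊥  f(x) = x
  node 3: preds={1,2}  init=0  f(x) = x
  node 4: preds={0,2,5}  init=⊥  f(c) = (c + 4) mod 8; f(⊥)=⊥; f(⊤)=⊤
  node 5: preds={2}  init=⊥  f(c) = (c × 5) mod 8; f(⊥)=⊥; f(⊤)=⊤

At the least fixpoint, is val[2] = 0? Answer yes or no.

Trace (10 dequeues):
  [1] u=0 | in 0 | out 7 | prev ⊥ | push {}
  [2] u=1 | in ⊤ | out ⊤ | prev ⊥ | push {}
  [3] u=2 | in ⊤ | out ⊤ | prev ⊥ | push {}
  [4] u=3 | in ⊤ | out ⊤ | prev 0 | push {0,1,2}
  [5] u=4 | in ⊤ | out ⊤ | prev ⊥ | push {}
  [6] u=5 | in ⊤ | out ⊤ | prev ⊥ | push {4}
  [7] u=0 | in ⊤ | out 7 | ==
  [8] u=1 | in ⊤ | out ⊤ | ==
  [9] u=2 | in ⊤ | out ⊤ | ==
  [10] u=4 | in ⊤ | out ⊤ | ==

Converged values:
  [0] 7
  [1] ⊤
  [2] ⊤
  [3] ⊤
  [4] ⊤
  [5] ⊤

no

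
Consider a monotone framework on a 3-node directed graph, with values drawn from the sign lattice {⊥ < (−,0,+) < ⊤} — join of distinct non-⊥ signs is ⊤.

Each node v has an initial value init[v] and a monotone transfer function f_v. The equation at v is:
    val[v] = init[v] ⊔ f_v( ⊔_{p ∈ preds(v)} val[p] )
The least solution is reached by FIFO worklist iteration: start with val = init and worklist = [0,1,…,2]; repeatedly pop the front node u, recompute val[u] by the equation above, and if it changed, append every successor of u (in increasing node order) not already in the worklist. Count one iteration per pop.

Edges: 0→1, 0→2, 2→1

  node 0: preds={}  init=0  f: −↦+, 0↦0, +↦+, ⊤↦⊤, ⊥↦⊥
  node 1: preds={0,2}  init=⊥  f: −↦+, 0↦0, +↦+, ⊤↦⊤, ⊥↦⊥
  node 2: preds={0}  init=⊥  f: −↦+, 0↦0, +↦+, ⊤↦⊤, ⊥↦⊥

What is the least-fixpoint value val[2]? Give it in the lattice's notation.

0

Worklist (4 pops):
  #1 pop 0: in=⊥ → 0 (no change)
  #2 pop 1: in=0 → 0 (was ⊥); enqueue []
  #3 pop 2: in=0 → 0 (was ⊥); enqueue [1]
  #4 pop 1: in=0 → 0 (no change)

Fixpoint:
  val[0] = 0
  val[1] = 0
  val[2] = 0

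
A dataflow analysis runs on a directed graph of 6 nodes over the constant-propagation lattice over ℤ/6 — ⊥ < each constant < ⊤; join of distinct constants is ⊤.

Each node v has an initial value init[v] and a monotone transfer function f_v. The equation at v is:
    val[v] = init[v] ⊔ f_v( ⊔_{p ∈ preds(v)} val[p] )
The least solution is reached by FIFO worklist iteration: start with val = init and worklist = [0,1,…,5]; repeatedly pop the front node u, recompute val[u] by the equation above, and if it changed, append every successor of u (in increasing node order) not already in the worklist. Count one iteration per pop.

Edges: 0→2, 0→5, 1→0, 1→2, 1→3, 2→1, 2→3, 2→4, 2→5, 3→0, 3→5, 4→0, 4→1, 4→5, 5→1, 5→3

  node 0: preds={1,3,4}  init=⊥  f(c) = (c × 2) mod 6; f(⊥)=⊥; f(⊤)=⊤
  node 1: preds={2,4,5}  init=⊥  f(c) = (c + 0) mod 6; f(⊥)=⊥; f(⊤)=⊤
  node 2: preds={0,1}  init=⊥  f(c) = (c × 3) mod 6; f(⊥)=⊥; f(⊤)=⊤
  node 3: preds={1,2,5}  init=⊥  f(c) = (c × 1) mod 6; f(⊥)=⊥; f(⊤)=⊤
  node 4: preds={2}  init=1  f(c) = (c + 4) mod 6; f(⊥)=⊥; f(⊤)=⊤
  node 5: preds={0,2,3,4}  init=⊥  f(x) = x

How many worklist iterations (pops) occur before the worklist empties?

12

Worklist (12 pops):
  #1 pop 0: in=1 → 2 (was ⊥); enqueue []
  #2 pop 1: in=1 → 1 (was ⊥); enqueue [0]
  #3 pop 2: in=⊤ → ⊤ (was ⊥); enqueue [1]
  #4 pop 3: in=⊤ → ⊤ (was ⊥); enqueue []
  #5 pop 4: in=⊤ → ⊤ (was 1); enqueue []
  #6 pop 5: in=⊤ → ⊤ (was ⊥); enqueue [3]
  #7 pop 0: in=⊤ → ⊤ (was 2); enqueue [2,5]
  #8 pop 1: in=⊤ → ⊤ (was 1); enqueue [0]
  #9 pop 3: in=⊤ → ⊤ (no change)
  #10 pop 2: in=⊤ → ⊤ (no change)
  #11 pop 5: in=⊤ → ⊤ (no change)
  #12 pop 0: in=⊤ → ⊤ (no change)

Fixpoint:
  val[0] = ⊤
  val[1] = ⊤
  val[2] = ⊤
  val[3] = ⊤
  val[4] = ⊤
  val[5] = ⊤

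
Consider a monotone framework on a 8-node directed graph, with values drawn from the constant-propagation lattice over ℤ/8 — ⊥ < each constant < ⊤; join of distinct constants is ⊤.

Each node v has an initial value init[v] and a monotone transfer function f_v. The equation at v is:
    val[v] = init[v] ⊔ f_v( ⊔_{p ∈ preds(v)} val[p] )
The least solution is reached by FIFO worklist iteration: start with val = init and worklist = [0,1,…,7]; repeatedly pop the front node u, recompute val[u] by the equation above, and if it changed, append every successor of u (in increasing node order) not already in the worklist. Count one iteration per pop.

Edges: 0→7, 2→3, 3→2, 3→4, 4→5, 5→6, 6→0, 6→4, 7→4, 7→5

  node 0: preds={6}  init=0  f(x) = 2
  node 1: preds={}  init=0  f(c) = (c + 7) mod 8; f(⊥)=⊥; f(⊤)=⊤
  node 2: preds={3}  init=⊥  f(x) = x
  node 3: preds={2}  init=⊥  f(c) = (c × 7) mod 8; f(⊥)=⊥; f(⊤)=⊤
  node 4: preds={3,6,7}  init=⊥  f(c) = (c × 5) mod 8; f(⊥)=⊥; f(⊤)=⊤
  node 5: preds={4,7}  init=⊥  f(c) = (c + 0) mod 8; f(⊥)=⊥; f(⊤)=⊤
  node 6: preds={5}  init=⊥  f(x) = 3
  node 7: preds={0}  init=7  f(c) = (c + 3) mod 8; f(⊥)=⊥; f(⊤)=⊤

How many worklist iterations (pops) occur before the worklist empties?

Worklist (11 pops):
  #1 pop 0: in=⊥ → ⊤ (was 0); enqueue []
  #2 pop 1: in=⊥ → 0 (no change)
  #3 pop 2: in=⊥ → ⊥ (no change)
  #4 pop 3: in=⊥ → ⊥ (no change)
  #5 pop 4: in=7 → 3 (was ⊥); enqueue []
  #6 pop 5: in=⊤ → ⊤ (was ⊥); enqueue []
  #7 pop 6: in=⊤ → 3 (was ⊥); enqueue [0,4]
  #8 pop 7: in=⊤ → ⊤ (was 7); enqueue [5]
  #9 pop 0: in=3 → ⊤ (no change)
  #10 pop 4: in=⊤ → ⊤ (was 3); enqueue []
  #11 pop 5: in=⊤ → ⊤ (no change)

Fixpoint:
  val[0] = ⊤
  val[1] = 0
  val[2] = ⊥
  val[3] = ⊥
  val[4] = ⊤
  val[5] = ⊤
  val[6] = 3
  val[7] = ⊤

11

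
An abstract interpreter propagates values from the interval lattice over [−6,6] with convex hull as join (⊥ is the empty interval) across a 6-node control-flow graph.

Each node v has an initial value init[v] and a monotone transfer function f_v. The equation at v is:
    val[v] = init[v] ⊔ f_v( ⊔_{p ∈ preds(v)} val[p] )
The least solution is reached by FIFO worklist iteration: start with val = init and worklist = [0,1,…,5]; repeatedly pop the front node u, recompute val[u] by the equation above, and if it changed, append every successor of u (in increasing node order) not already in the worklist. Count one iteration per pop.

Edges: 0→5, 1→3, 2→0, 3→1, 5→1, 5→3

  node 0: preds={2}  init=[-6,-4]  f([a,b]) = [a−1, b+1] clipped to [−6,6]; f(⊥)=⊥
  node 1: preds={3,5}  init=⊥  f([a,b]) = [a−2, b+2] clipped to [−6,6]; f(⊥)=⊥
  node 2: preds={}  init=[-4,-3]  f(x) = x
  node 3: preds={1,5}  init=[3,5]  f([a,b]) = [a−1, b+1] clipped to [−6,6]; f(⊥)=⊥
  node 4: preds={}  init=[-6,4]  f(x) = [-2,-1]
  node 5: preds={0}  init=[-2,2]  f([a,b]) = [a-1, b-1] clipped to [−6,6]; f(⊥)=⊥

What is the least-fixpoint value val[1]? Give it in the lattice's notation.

Worklist (9 pops):
  #1 pop 0: in=[-4,-3] → [-6,-2] (was [-6,-4]); enqueue []
  #2 pop 1: in=[-2,5] → [-4,6] (was ⊥); enqueue []
  #3 pop 2: in=⊥ → [-4,-3] (no change)
  #4 pop 3: in=[-4,6] → [-5,6] (was [3,5]); enqueue [1]
  #5 pop 4: in=⊥ → [-6,4] (no change)
  #6 pop 5: in=[-6,-2] → [-6,2] (was [-2,2]); enqueue [3]
  #7 pop 1: in=[-6,6] → [-6,6] (was [-4,6]); enqueue []
  #8 pop 3: in=[-6,6] → [-6,6] (was [-5,6]); enqueue [1]
  #9 pop 1: in=[-6,6] → [-6,6] (no change)

Fixpoint:
  val[0] = [-6,-2]
  val[1] = [-6,6]
  val[2] = [-4,-3]
  val[3] = [-6,6]
  val[4] = [-6,4]
  val[5] = [-6,2]

[-6,6]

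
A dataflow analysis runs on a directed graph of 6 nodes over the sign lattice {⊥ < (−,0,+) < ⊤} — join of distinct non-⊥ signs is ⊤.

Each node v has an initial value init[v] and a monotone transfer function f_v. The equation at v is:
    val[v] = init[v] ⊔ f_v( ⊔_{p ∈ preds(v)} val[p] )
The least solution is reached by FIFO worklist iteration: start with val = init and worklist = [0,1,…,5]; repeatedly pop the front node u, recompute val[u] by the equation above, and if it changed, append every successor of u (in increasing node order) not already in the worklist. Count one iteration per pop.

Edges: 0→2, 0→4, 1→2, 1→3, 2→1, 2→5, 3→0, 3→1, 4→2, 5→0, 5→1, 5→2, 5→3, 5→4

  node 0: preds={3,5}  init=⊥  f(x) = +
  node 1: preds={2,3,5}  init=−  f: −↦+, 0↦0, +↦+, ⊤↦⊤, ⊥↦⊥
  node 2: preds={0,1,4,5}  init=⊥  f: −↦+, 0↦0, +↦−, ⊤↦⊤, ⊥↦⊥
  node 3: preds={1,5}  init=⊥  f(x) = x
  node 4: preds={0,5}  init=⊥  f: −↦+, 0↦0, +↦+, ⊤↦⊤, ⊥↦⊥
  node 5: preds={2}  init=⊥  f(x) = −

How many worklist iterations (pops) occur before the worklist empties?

Trace (14 dequeues):
  [1] u=0 | in ⊥ | out + | prev ⊥ | push {}
  [2] u=1 | in ⊥ | out − | ==
  [3] u=2 | in ⊤ | out ⊤ | prev ⊥ | push {1}
  [4] u=3 | in − | out − | prev ⊥ | push {0}
  [5] u=4 | in + | out + | prev ⊥ | push {2}
  [6] u=5 | in ⊤ | out − | prev ⊥ | push {3,4}
  [7] u=1 | in ⊤ | out ⊤ | prev − | push {}
  [8] u=0 | in − | out + | ==
  [9] u=2 | in ⊤ | out ⊤ | ==
  [10] u=3 | in ⊤ | out ⊤ | prev − | push {0,1}
  [11] u=4 | in ⊤ | out ⊤ | prev + | push {2}
  [12] u=0 | in ⊤ | out + | ==
  [13] u=1 | in ⊤ | out ⊤ | ==
  [14] u=2 | in ⊤ | out ⊤ | ==

Converged values:
  [0] +
  [1] ⊤
  [2] ⊤
  [3] ⊤
  [4] ⊤
  [5] −

14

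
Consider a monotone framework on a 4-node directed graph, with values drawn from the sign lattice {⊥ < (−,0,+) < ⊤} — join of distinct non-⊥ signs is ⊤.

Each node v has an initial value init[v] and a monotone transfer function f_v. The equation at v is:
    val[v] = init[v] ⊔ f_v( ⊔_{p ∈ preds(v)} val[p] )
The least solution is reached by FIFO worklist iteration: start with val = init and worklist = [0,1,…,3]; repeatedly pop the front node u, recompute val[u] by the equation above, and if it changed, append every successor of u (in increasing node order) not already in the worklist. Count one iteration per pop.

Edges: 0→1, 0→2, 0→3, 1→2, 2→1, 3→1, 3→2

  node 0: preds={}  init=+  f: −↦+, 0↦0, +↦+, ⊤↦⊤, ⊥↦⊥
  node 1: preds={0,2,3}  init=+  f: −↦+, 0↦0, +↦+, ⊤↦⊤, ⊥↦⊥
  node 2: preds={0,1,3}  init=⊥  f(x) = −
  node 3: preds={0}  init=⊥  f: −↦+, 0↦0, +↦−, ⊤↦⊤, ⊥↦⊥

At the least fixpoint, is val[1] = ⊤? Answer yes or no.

Trace (6 dequeues):
  [1] u=0 | in ⊥ | out + | ==
  [2] u=1 | in + | out + | ==
  [3] u=2 | in + | out − | prev ⊥ | push {1}
  [4] u=3 | in + | out − | prev ⊥ | push {2}
  [5] u=1 | in ⊤ | out ⊤ | prev + | push {}
  [6] u=2 | in ⊤ | out − | ==

Converged values:
  [0] +
  [1] ⊤
  [2] −
  [3] −

yes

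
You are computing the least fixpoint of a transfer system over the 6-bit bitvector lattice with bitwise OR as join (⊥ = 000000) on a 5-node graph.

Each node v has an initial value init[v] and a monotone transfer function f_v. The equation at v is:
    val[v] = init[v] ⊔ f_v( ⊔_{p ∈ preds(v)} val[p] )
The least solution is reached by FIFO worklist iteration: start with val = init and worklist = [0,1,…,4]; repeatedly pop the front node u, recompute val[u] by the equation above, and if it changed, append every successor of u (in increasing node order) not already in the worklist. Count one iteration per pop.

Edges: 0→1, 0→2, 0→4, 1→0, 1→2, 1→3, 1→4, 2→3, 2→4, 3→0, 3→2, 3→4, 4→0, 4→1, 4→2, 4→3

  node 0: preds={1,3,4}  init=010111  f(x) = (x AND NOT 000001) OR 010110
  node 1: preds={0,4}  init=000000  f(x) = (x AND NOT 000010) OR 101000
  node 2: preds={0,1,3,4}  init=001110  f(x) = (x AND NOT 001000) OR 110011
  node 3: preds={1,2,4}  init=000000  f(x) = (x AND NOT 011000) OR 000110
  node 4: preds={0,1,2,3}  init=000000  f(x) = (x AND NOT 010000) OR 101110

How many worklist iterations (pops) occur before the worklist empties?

10

Iteration log — 10 steps:
  step 1. node 0  ⊔preds=000000  new=010111  stable
  step 2. node 1  ⊔preds=010111  new=111101  old=000000  +wl: 0
  step 3. node 2  ⊔preds=111111  new=111111  old=001110  +wl: 
  step 4. node 3  ⊔preds=111111  new=100111  old=000000  +wl: 2
  step 5. node 4  ⊔preds=111111  new=101111  old=000000  +wl: 1,3
  step 6. node 0  ⊔preds=111111  new=111111  old=010111  +wl: 4
  step 7. node 2  ⊔preds=111111  new=111111  stable
  step 8. node 1  ⊔preds=111111  new=111101  stable
  step 9. node 3  ⊔preds=111111  new=100111  stable
  step 10. node 4  ⊔preds=111111  new=101111  stable

Least fixpoint reached:
  node 0: 111111
  node 1: 111101
  node 2: 111111
  node 3: 100111
  node 4: 101111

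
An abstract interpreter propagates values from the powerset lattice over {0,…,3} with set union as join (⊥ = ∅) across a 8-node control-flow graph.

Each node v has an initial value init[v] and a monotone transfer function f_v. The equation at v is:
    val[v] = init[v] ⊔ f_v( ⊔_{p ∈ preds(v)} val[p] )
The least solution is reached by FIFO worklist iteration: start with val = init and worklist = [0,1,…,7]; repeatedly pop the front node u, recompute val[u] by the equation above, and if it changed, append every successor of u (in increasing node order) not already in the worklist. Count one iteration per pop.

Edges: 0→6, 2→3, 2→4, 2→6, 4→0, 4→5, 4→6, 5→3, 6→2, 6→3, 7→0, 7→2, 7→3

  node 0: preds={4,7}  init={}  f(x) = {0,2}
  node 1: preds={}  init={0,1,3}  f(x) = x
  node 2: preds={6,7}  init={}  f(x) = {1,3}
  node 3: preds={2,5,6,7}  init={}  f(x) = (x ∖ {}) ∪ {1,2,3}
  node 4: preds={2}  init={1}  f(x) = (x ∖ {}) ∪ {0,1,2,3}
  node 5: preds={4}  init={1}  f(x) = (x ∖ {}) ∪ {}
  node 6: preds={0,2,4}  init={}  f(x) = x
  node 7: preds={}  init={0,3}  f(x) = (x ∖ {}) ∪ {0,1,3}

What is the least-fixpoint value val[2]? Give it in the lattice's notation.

{1,3}

Worklist (11 pops):
  #1 pop 0: in={0,1,3} → {0,2} (was {}); enqueue []
  #2 pop 1: in={} → {0,1,3} (no change)
  #3 pop 2: in={0,3} → {1,3} (was {}); enqueue []
  #4 pop 3: in={0,1,3} → {0,1,2,3} (was {}); enqueue []
  #5 pop 4: in={1,3} → {0,1,2,3} (was {1}); enqueue [0]
  #6 pop 5: in={0,1,2,3} → {0,1,2,3} (was {1}); enqueue [3]
  #7 pop 6: in={0,1,2,3} → {0,1,2,3} (was {}); enqueue [2]
  #8 pop 7: in={} → {0,1,3} (was {0,3}); enqueue []
  #9 pop 0: in={0,1,2,3} → {0,2} (no change)
  #10 pop 3: in={0,1,2,3} → {0,1,2,3} (no change)
  #11 pop 2: in={0,1,2,3} → {1,3} (no change)

Fixpoint:
  val[0] = {0,2}
  val[1] = {0,1,3}
  val[2] = {1,3}
  val[3] = {0,1,2,3}
  val[4] = {0,1,2,3}
  val[5] = {0,1,2,3}
  val[6] = {0,1,2,3}
  val[7] = {0,1,3}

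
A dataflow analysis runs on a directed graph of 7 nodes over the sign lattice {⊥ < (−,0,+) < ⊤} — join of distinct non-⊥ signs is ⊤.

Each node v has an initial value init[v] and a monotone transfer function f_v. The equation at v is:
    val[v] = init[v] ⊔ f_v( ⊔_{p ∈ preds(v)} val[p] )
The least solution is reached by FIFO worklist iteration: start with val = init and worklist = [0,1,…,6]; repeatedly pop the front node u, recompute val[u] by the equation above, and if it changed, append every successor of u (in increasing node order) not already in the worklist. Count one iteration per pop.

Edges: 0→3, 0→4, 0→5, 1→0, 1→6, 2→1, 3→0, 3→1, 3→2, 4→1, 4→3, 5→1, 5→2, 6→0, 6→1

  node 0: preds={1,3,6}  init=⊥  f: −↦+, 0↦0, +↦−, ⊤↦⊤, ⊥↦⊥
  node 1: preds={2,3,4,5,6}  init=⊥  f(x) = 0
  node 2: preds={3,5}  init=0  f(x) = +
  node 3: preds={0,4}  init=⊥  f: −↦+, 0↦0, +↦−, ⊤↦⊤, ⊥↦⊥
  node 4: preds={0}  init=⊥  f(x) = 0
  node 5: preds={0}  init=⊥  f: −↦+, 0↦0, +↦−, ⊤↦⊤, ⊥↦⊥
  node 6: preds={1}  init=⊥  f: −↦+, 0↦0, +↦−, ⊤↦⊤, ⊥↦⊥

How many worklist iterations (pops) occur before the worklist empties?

15

Worklist (15 pops):
  #1 pop 0: in=⊥ → ⊥ (no change)
  #2 pop 1: in=0 → 0 (was ⊥); enqueue [0]
  #3 pop 2: in=⊥ → ⊤ (was 0); enqueue [1]
  #4 pop 3: in=⊥ → ⊥ (no change)
  #5 pop 4: in=⊥ → 0 (was ⊥); enqueue [3]
  #6 pop 5: in=⊥ → ⊥ (no change)
  #7 pop 6: in=0 → 0 (was ⊥); enqueue []
  #8 pop 0: in=0 → 0 (was ⊥); enqueue [4,5]
  #9 pop 1: in=⊤ → 0 (no change)
  #10 pop 3: in=0 → 0 (was ⊥); enqueue [0,1,2]
  #11 pop 4: in=0 → 0 (no change)
  #12 pop 5: in=0 → 0 (was ⊥); enqueue []
  #13 pop 0: in=0 → 0 (no change)
  #14 pop 1: in=⊤ → 0 (no change)
  #15 pop 2: in=0 → ⊤ (no change)

Fixpoint:
  val[0] = 0
  val[1] = 0
  val[2] = ⊤
  val[3] = 0
  val[4] = 0
  val[5] = 0
  val[6] = 0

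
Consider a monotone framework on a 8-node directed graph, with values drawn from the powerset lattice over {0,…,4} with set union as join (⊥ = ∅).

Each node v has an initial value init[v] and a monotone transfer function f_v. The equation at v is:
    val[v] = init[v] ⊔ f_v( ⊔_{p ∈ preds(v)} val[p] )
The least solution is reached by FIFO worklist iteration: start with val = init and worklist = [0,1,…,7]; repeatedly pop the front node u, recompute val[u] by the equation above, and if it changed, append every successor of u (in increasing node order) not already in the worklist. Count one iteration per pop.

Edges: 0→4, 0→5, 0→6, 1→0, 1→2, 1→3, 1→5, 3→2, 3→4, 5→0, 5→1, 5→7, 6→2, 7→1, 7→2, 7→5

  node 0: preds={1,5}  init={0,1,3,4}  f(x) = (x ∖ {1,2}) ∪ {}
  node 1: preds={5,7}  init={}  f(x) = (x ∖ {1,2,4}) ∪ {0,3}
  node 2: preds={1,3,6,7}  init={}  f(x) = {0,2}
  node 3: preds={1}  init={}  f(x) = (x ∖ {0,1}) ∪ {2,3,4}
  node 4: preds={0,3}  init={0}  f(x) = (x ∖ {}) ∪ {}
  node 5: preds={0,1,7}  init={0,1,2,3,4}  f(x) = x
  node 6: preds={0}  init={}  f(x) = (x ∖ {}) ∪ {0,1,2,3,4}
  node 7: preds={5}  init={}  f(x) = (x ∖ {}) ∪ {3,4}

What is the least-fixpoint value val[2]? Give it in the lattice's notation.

Trace (12 dequeues):
  [1] u=0 | in {0,1,2,3,4} | out {0,1,3,4} | ==
  [2] u=1 | in {0,1,2,3,4} | out {0,3} | prev {} | push {0}
  [3] u=2 | in {0,3} | out {0,2} | prev {} | push {}
  [4] u=3 | in {0,3} | out {2,3,4} | prev {} | push {2}
  [5] u=4 | in {0,1,2,3,4} | out {0,1,2,3,4} | prev {0} | push {}
  [6] u=5 | in {0,1,3,4} | out {0,1,2,3,4} | ==
  [7] u=6 | in {0,1,3,4} | out {0,1,2,3,4} | prev {} | push {}
  [8] u=7 | in {0,1,2,3,4} | out {0,1,2,3,4} | prev {} | push {1,5}
  [9] u=0 | in {0,1,2,3,4} | out {0,1,3,4} | ==
  [10] u=2 | in {0,1,2,3,4} | out {0,2} | ==
  [11] u=1 | in {0,1,2,3,4} | out {0,3} | ==
  [12] u=5 | in {0,1,2,3,4} | out {0,1,2,3,4} | ==

Converged values:
  [0] {0,1,3,4}
  [1] {0,3}
  [2] {0,2}
  [3] {2,3,4}
  [4] {0,1,2,3,4}
  [5] {0,1,2,3,4}
  [6] {0,1,2,3,4}
  [7] {0,1,2,3,4}

{0,2}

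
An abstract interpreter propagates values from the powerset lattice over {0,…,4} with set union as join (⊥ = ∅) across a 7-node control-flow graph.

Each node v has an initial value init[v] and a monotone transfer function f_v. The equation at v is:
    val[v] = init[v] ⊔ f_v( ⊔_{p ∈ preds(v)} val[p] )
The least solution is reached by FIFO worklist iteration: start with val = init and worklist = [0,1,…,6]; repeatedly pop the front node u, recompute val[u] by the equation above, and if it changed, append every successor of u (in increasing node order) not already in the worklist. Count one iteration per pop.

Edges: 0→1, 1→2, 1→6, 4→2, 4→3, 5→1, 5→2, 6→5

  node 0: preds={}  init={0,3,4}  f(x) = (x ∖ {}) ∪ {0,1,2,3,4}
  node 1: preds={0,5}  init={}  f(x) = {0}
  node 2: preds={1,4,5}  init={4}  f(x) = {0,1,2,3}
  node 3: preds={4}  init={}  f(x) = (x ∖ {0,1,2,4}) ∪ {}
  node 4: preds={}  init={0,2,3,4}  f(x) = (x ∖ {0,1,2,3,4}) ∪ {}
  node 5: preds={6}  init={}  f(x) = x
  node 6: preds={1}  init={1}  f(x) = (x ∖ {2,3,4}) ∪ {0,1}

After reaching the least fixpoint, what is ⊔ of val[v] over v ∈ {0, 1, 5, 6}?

Trace (12 dequeues):
  [1] u=0 | in {} | out {0,1,2,3,4} | prev {0,3,4} | push {}
  [2] u=1 | in {0,1,2,3,4} | out {0} | prev {} | push {}
  [3] u=2 | in {0,2,3,4} | out {0,1,2,3,4} | prev {4} | push {}
  [4] u=3 | in {0,2,3,4} | out {3} | prev {} | push {}
  [5] u=4 | in {} | out {0,2,3,4} | ==
  [6] u=5 | in {1} | out {1} | prev {} | push {1,2}
  [7] u=6 | in {0} | out {0,1} | prev {1} | push {5}
  [8] u=1 | in {0,1,2,3,4} | out {0} | ==
  [9] u=2 | in {0,1,2,3,4} | out {0,1,2,3,4} | ==
  [10] u=5 | in {0,1} | out {0,1} | prev {1} | push {1,2}
  [11] u=1 | in {0,1,2,3,4} | out {0} | ==
  [12] u=2 | in {0,1,2,3,4} | out {0,1,2,3,4} | ==

Converged values:
  [0] {0,1,2,3,4}
  [1] {0}
  [2] {0,1,2,3,4}
  [3] {3}
  [4] {0,2,3,4}
  [5] {0,1}
  [6] {0,1}

{0,1,2,3,4}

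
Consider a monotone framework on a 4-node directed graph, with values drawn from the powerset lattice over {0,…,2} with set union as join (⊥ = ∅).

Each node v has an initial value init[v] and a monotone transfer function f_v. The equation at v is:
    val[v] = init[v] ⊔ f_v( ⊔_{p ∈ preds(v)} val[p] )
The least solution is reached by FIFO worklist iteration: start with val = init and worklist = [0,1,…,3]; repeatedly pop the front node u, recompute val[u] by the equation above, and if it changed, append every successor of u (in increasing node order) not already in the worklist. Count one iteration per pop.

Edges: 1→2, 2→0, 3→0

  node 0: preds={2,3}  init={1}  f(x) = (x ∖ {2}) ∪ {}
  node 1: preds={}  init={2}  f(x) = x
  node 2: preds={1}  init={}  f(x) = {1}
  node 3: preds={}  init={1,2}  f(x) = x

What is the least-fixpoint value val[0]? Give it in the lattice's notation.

Trace (5 dequeues):
  [1] u=0 | in {1,2} | out {1} | ==
  [2] u=1 | in {} | out {2} | ==
  [3] u=2 | in {2} | out {1} | prev {} | push {0}
  [4] u=3 | in {} | out {1,2} | ==
  [5] u=0 | in {1,2} | out {1} | ==

Converged values:
  [0] {1}
  [1] {2}
  [2] {1}
  [3] {1,2}

{1}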